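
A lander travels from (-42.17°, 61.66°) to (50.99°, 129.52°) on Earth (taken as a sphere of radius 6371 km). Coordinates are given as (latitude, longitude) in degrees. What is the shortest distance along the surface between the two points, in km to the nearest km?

12257 km

In radians: φ₁ = -0.7360, φ₂ = 0.8899, Δλ = 67.860° = 1.1844 rad.
cos c = sin φ₁ sin φ₂ + cos φ₁ cos φ₂ cos Δλ = (-0.6713)(0.7770) + (0.7412)(0.6295)(0.3769) = -0.34583,
so c = arccos(-0.34583) = 1.92392 rad.
Distance = R·c = 6371 × 1.9239 ≈ 12257 km.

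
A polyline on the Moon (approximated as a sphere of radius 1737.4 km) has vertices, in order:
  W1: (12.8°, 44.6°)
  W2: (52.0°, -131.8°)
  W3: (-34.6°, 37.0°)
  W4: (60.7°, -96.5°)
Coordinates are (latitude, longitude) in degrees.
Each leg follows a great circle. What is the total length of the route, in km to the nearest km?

12631 km

Leg W1→W2: central angle 2.0093 rad, distance 3491.0 km.
Leg W2→W3: central angle 2.8071 rad, distance 4877.1 km.
Leg W3→W4: central angle 2.4535 rad, distance 4262.8 km.
Total: 3491.0 + 4877.1 + 4262.8 ≈ 12631 km.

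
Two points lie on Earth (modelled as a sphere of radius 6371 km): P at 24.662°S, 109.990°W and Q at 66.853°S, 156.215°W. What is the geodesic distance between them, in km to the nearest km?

With latitudes φ₁ = -24.662°, φ₂ = -66.853° and longitude difference Δλ = -46.225°:
cos c = sin φ₁ sin φ₂ + cos φ₁ cos φ₂ cos Δλ = (-0.4173)(-0.9195) + (0.9088)(0.3931)(0.6918) = 0.63082,
so c = arccos(0.63082) = 0.88819 rad.
Distance = R·c = 6371 × 0.8882 ≈ 5659 km.

5659 km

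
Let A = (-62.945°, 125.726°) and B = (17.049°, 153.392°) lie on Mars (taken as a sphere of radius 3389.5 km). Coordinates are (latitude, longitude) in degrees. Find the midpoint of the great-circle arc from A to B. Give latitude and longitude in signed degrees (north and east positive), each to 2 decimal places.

-23.48°, 144.56°

Central angle δ = 1.4464 rad. Interpolating on the sphere with fraction f = 0.5:
P = [sin((1−f)δ)·A + sin(fδ)·B] / sin δ = 0.6670·A + 0.6670·B in Cartesian coordinates,
giving P = (-0.7472, 0.5319, -0.3984), i.e. latitude -23.48°, longitude 144.56°.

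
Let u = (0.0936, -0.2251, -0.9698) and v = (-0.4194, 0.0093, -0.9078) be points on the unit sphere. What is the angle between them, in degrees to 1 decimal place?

u·v = 0.8390; |u| = 1.0000, |v| = 1.0000.
cos θ = (u·v)/(|u||v|) = 0.8390, so θ = 33.0°.

33.0°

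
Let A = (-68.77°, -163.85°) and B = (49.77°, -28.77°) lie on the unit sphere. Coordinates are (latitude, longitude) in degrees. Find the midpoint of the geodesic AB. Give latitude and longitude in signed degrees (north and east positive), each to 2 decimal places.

Central angle δ = 2.6409 rad. Interpolating on the sphere with fraction f = 0.5:
P = [sin((1−f)δ)·A + sin(fδ)·B] / sin δ = 2.0182·A + 2.0182·B in Cartesian coordinates,
giving P = (0.4406, -0.8306, -0.3404), i.e. latitude -19.90°, longitude -62.06°.

-19.90°, -62.06°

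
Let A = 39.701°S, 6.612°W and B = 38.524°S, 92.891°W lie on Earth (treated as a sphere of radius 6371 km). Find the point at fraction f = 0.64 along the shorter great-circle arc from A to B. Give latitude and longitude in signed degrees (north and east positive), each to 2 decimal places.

Central angle δ = 1.1186 rad. Interpolating on the sphere with fraction f = 0.64:
P = [sin((1−f)δ)·A + sin(fδ)·B] / sin δ = 0.4357·A + 0.7296·B in Cartesian coordinates,
giving P = (0.3042, -0.6087, -0.7328), i.e. latitude -47.12°, longitude -63.45°.

-47.12°, -63.45°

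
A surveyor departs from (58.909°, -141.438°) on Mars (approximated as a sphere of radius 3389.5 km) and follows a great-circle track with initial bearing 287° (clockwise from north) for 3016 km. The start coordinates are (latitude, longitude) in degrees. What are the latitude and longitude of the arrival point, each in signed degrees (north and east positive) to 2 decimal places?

Angular distance δ = d/R = 3016/3389.5 = 0.88981 rad; initial bearing θ = 5.0091 rad.
sin φ₂ = sin φ₁ cos δ + cos φ₁ sin δ cos θ = (0.8563)(0.6296) + (0.5164)(0.7770)(0.2924) = 0.6564, so φ₂ = 41.03°.
Δλ = atan2(sin θ sin δ cos φ₁, cos δ − sin φ₁ sin φ₂) = atan2(-0.3837, 0.0674) = -80.032°.
λ₂ = -141.438° − 80.032° = -221.47° → 138.53° after wrapping to (−180°, 180°].

41.03°, 138.53°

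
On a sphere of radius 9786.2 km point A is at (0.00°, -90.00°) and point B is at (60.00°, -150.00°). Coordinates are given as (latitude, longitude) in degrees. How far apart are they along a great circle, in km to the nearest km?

Let φ₁ = 0.0000 rad, φ₂ = 1.0472 rad, and Δλ = -1.0472 rad.
cos c = sin φ₁ sin φ₂ + cos φ₁ cos φ₂ cos Δλ = (0.0000)(0.8660) + (1.0000)(0.5000)(0.5000) = 0.25000,
so c = arccos(0.25000) = 1.31812 rad.
Distance = R·c = 9786.2 × 1.3181 ≈ 12899 km.

12899 km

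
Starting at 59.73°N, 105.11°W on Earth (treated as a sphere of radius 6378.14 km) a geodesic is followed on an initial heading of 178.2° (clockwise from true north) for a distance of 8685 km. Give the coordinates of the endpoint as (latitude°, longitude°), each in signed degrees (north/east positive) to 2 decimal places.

Angular distance δ = d/R = 8685/6378.14 = 1.36168 rad; initial bearing θ = 3.1102 rad.
sin φ₂ = sin φ₁ cos δ + cos φ₁ sin δ cos θ = (0.8637)(0.2076) + (0.5041)(0.9782)(-0.9995) = -0.3136, so φ₂ = -18.27°.
Δλ = atan2(sin θ sin δ cos φ₁, cos δ − sin φ₁ sin φ₂) = atan2(0.0155, 0.4784) = 1.854°.
λ₂ = -105.110° + 1.854° = -103.26°.

-18.27°, -103.26°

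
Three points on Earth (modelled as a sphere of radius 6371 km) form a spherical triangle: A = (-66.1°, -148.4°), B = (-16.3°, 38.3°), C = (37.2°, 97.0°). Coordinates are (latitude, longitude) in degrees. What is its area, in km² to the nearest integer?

84787292 km²

Side lengths (central angles): a = 1.3413, b = 2.3283, c = 1.7008 rad; semiperimeter s = 2.6852.
By l'Huilier's theorem, tan(E/4) = √[tan(s/2) tan((s−a)/2) tan((s−b)/2) tan((s−c)/2)], giving spherical excess E = 2.0889 rad.
Area = E·R² = 2.0889 × (6371)² ≈ 84787292 km².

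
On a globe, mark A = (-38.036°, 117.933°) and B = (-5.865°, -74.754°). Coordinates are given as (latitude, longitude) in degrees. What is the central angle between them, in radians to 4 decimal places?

2.3482 rad

With latitudes φ₁ = -38.036°, φ₂ = -5.865° and longitude difference Δλ = 167.313°:
Haversine: a = sin²(Δφ/2) + cos φ₁ cos φ₂ sin²(Δλ/2) = 0.0768 + (0.7876)(0.9948)(0.9878) = 0.85070.
Central angle c = 2·arcsin(√a) = 2.34817 rad.
So the angular separation is 2.3482 rad.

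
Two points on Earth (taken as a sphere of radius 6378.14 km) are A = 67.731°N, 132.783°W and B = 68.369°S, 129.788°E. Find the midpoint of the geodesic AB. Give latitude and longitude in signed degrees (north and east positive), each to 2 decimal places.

-0.48°, 179.40°

The central angle between A and B is δ = 2.6431 rad.
With f = 0.5, the slerp weights are sin((1−f)δ)/sin δ = 2.0270 and sin(fδ)/sin δ = 2.0270.
Weighted sum of the unit vectors: (2.0270)·(-0.2574,-0.2781,0.9254) + (2.0270)·(-0.2359,0.2833,-0.9296) = (-0.9999, 0.0104, -0.0084).
Converting back: φ = atan2(z, √(x²+y²)) = -0.48°, λ = atan2(y, x) = 179.40°.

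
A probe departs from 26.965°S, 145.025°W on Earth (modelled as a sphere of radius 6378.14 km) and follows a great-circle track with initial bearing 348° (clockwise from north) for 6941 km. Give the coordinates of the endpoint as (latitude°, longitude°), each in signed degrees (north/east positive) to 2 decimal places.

34.18°, -157.89°

Angular distance δ = d/R = 6941/6378.14 = 1.08825 rad; initial bearing θ = 6.0737 rad.
sin φ₂ = sin φ₁ cos δ + cos φ₁ sin δ cos θ = (-0.4534)(0.4640) + (0.8913)(0.8858)(0.9781) = 0.5618, so φ₂ = 34.18°.
Δλ = atan2(sin θ sin δ cos φ₁, cos δ − sin φ₁ sin φ₂) = atan2(-0.1641, 0.7188) = -12.864°.
λ₂ = -145.025° − 12.864° = -157.89°.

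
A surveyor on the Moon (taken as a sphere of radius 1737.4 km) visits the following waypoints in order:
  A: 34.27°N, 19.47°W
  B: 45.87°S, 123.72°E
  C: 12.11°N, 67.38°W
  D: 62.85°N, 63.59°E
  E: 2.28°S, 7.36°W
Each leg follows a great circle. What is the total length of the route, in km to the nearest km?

Leg A→B: central angle 2.6157 rad, distance 4544.4 km.
Leg B→C: central angle 2.5298 rad, distance 4395.3 km.
Leg C→D: central angle 1.6769 rad, distance 2913.4 km.
Leg D→E: central angle 1.4571 rad, distance 2531.6 km.
Total: 4544.4 + 4395.3 + 2913.4 + 2531.6 ≈ 14385 km.

14385 km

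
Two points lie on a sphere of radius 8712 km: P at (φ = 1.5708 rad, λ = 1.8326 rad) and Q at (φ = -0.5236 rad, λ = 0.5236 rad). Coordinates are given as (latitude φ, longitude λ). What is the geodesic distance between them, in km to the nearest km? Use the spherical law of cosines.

18246 km

With latitudes φ₁ = 90.000°, φ₂ = -30.000° and longitude difference Δλ = -75.000°:
cos c = sin φ₁ sin φ₂ + cos φ₁ cos φ₂ cos Δλ = (1.0000)(-0.5000) + (-0.0000)(0.8660)(0.2588) = -0.50000,
so c = arccos(-0.50000) = 2.09440 rad.
Distance = R·c = 8712 × 2.0944 ≈ 18246 km.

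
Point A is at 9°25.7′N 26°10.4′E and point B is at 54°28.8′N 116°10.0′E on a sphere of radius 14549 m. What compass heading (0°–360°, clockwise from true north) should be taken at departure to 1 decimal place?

Δλ = 89.993° = 1.5707 rad.
y = sin Δλ · cos φ₂ = (1.0000)(0.5810) = 0.5810
x = cos φ₁ sin φ₂ − sin φ₁ cos φ₂ cos Δλ = (0.9865)(0.8139) − (0.1638)(0.5810)(0.0001) = 0.8029
θ = atan2(y, x) = 35.89°, so the bearing is 35.9°.

35.9°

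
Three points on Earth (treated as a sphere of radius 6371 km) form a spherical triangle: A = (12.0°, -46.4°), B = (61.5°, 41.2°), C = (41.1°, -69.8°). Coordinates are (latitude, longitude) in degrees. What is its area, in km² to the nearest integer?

Side lengths (central angles): a = 1.1053, b = 0.6213, c = 1.3671 rad; semiperimeter s = 1.5468.
By l'Huilier's theorem, tan(E/4) = √[tan(s/2) tan((s−a)/2) tan((s−b)/2) tan((s−c)/2)], giving spherical excess E = 0.3957 rad.
Area = E·R² = 0.3957 × (6371)² ≈ 16061300 km².

16061300 km²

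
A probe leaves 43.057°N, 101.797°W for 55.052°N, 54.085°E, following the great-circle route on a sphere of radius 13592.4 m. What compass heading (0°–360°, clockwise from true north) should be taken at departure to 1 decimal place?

13.8°

With φ₁ = 0.7515, φ₂ = 0.9608, Δλ = 2.7207 rad, the forward-azimuth formula gives
θ = atan2( sin Δλ cos φ₂ , cos φ₁ sin φ₂ − sin φ₁ cos φ₂ cos Δλ ) = atan2(0.2341, 0.9559) = 13.76°.
So the initial bearing is 13.8°.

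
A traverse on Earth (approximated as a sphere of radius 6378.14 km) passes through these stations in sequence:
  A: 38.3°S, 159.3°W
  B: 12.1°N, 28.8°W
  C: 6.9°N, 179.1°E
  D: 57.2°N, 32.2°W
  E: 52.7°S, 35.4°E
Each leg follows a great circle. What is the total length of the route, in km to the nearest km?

Leg A→B: central angle 2.2501 rad, distance 14351.6 km.
Leg B→C: central angle 2.5547 rad, distance 16294.5 km.
Leg C→D: central angle 1.9375 rad, distance 12357.6 km.
Leg D→E: central angle 2.1455 rad, distance 13684.1 km.
Total: 14351.6 + 16294.5 + 12357.6 + 13684.1 ≈ 56688 km.

56688 km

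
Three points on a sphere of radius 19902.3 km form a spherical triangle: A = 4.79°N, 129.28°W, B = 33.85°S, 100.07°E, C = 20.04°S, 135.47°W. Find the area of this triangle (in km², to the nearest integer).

156008708 km²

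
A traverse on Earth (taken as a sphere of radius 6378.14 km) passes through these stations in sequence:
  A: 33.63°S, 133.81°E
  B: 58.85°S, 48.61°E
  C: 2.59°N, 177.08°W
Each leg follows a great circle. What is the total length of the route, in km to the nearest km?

19246 km

Leg A→B: central angle 1.0356 rad, distance 6605.2 km.
Leg B→C: central angle 1.9819 rad, distance 12641.0 km.
Total: 6605.2 + 12641.0 ≈ 19246 km.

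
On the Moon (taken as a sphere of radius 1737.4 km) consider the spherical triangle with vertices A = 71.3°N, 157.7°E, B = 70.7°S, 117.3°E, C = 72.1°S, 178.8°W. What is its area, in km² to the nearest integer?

3230833 km²

Side lengths (central angles): a = 0.3398, b = 2.5166, c = 2.5206 rad; semiperimeter s = 2.6885.
By l'Huilier's theorem, tan(E/4) = √[tan(s/2) tan((s−a)/2) tan((s−b)/2) tan((s−c)/2)], giving spherical excess E = 1.0703 rad.
Area = E·R² = 1.0703 × (1737.4)² ≈ 3230833 km².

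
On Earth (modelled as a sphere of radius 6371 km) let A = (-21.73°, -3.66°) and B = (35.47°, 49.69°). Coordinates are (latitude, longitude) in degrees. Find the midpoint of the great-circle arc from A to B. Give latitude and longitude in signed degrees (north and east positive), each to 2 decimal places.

The central angle between A and B is δ = 1.3318 rad.
With f = 0.5, the slerp weights are sin((1−f)δ)/sin δ = 0.6358 and sin(fδ)/sin δ = 0.6358.
Weighted sum of the unit vectors: (0.6358)·(0.9270,-0.0593,-0.3702) + (0.6358)·(0.5269,0.6210,0.5803) = (0.9244, 0.3572, 0.1336).
Converting back: φ = atan2(z, √(x²+y²)) = 7.67°, λ = atan2(y, x) = 21.12°.

7.67°, 21.12°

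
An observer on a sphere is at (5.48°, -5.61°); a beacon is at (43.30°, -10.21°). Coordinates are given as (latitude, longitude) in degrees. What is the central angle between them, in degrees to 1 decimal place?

Let φ₁ = 0.0956 rad, φ₂ = 0.7557 rad, and Δλ = -0.0803 rad.
cos c = sin φ₁ sin φ₂ + cos φ₁ cos φ₂ cos Δλ = (0.0955)(0.6858) + (0.9954)(0.7278)(0.9968) = 0.78761,
so c = arccos(0.78761) = 0.66388 rad.
So the angular separation is 38.0°.

38.0°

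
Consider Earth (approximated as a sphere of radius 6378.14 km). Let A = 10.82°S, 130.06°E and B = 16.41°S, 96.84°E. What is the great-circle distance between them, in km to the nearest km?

In radians: φ₁ = -0.1888, φ₂ = -0.2864, Δλ = -33.220° = -0.5798 rad.
cos c = sin φ₁ sin φ₂ + cos φ₁ cos φ₂ cos Δλ = (-0.1877)(-0.2825) + (0.9822)(0.9593)(0.8366) = 0.84126,
so c = arccos(0.84126) = 0.57118 rad.
Distance = R·c = 6378.14 × 0.5712 ≈ 3643 km.

3643 km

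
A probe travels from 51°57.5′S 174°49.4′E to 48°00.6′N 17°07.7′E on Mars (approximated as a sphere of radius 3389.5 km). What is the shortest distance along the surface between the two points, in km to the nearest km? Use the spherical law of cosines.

With latitudes φ₁ = -51.958°, φ₂ = 48.010° and longitude difference Δλ = -157.695°:
cos c = sin φ₁ sin φ₂ + cos φ₁ cos φ₂ cos Δλ = (-0.7876)(0.7433) + (0.6162)(0.6690)(-0.9252) = -0.96678,
so c = arccos(-0.96678) = 2.88311 rad.
Distance = R·c = 3389.5 × 2.8831 ≈ 9772 km.

9772 km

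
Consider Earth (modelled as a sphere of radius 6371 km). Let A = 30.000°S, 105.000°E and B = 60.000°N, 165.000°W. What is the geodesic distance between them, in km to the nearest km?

12861 km

Let φ₁ = -0.5236 rad, φ₂ = 1.0472 rad, and Δλ = 1.5708 rad.
cos c = sin φ₁ sin φ₂ + cos φ₁ cos φ₂ cos Δλ = (-0.5000)(0.8660) + (0.8660)(0.5000)(0.0000) = -0.43301,
so c = arccos(-0.43301) = 2.01863 rad.
Distance = R·c = 6371 × 2.0186 ≈ 12861 km.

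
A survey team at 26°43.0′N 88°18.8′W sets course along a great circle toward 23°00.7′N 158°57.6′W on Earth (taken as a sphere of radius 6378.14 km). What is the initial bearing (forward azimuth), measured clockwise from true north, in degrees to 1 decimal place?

283.7°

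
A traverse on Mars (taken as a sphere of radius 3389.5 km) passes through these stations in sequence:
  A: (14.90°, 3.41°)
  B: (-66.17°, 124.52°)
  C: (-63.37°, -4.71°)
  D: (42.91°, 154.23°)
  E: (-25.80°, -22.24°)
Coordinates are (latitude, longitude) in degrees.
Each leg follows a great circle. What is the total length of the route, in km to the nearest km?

28400 km

Leg A→B: central angle 2.0230 rad, distance 6856.9 km.
Leg B→C: central angle 0.7909 rad, distance 2680.9 km.
Leg C→D: central angle 2.7263 rad, distance 9240.7 km.
Leg D→E: central angle 2.8387 rad, distance 9621.9 km.
Total: 6856.9 + 2680.9 + 9240.7 + 9621.9 ≈ 28400 km.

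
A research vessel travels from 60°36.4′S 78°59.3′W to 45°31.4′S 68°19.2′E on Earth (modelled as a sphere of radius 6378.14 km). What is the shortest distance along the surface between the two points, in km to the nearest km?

With latitudes φ₁ = -60.607°, φ₂ = -45.523° and longitude difference Δλ = 147.308°:
cos c = sin φ₁ sin φ₂ + cos φ₁ cos φ₂ cos Δλ = (-0.8713)(-0.7135) + (0.4908)(0.7006)(-0.8416) = 0.33229,
so c = arccos(0.33229) = 1.23207 rad.
Distance = R·c = 6378.14 × 1.2321 ≈ 7858 km.

7858 km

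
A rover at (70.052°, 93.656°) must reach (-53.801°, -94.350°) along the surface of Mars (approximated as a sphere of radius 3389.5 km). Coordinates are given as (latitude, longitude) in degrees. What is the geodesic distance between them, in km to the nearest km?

9664 km

With latitudes φ₁ = 70.052°, φ₂ = -53.801° and longitude difference Δλ = 171.994°:
cos c = sin φ₁ sin φ₂ + cos φ₁ cos φ₂ cos Δλ = (0.9400)(-0.8070) + (0.3412)(0.5906)(-0.9903) = -0.95808,
so c = arccos(-0.95808) = 2.85102 rad.
Distance = R·c = 3389.5 × 2.8510 ≈ 9664 km.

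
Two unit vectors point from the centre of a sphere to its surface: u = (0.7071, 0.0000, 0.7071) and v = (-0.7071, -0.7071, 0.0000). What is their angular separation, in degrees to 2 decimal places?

u·v = -0.5000; |u| = 1.0000, |v| = 1.0000.
cos θ = (u·v)/(|u||v|) = -0.5000, so θ = 120.00°.

120.00°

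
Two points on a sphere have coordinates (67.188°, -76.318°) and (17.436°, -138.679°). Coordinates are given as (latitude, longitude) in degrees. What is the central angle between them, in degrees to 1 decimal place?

63.4°

With latitudes φ₁ = 67.188°, φ₂ = 17.436° and longitude difference Δλ = -62.361°:
cos c = sin φ₁ sin φ₂ + cos φ₁ cos φ₂ cos Δλ = (0.9218)(0.2996) + (0.3877)(0.9541)(0.4639) = 0.44780,
so c = arccos(0.44780) = 1.10650 rad.
So the angular separation is 63.4°.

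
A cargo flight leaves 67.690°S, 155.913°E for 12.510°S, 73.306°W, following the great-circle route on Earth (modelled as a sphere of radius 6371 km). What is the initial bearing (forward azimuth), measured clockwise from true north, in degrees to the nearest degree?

132°

Δλ = 130.781° = 2.2826 rad.
y = sin Δλ · cos φ₂ = (0.7572)(0.9763) = 0.7392
x = cos φ₁ sin φ₂ − sin φ₁ cos φ₂ cos Δλ = (0.3796)(-0.2166) − (-0.9251)(0.9763)(-0.6532) = -0.6722
θ = atan2(y, x) = 132.28°, so the bearing is 132°.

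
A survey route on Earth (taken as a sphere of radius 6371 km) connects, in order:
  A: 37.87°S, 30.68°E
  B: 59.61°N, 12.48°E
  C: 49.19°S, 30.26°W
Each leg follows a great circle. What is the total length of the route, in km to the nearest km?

Leg A→B: central angle 1.7215 rad, distance 10967.8 km.
Leg B→C: central angle 1.9933 rad, distance 12699.5 km.
Total: 10967.8 + 12699.5 ≈ 23667 km.

23667 km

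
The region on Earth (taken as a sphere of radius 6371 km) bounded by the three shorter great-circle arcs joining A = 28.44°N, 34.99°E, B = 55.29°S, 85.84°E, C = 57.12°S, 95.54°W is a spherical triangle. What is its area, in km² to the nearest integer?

65427184 km²

Side lengths (central angles): a = 1.1796, b = 2.3605, c = 1.6462 rad; semiperimeter s = 2.5932.
By l'Huilier's theorem, tan(E/4) = √[tan(s/2) tan((s−a)/2) tan((s−b)/2) tan((s−c)/2)], giving spherical excess E = 1.6119 rad.
Area = E·R² = 1.6119 × (6371)² ≈ 65427184 km².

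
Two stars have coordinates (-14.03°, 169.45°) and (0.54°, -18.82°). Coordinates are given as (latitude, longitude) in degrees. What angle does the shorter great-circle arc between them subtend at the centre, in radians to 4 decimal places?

With latitudes φ₁ = -14.030°, φ₂ = 0.540° and longitude difference Δλ = 171.730°:
cos c = sin φ₁ sin φ₂ + cos φ₁ cos φ₂ cos Δλ = (-0.2424)(0.0094) + (0.9702)(1.0000)(-0.9896) = -0.96232,
so c = arccos(-0.96232) = 2.86621 rad.
So the angular separation is 2.8662 rad.

2.8662 rad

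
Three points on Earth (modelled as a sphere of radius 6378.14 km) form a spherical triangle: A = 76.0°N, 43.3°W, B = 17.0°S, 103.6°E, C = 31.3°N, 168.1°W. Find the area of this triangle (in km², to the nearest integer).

65310775 km²

Side lengths (central angles): a = 1.6988, b = 1.1744, c = 2.0686 rad; semiperimeter s = 2.4709.
By l'Huilier's theorem, tan(E/4) = √[tan(s/2) tan((s−a)/2) tan((s−b)/2) tan((s−c)/2)], giving spherical excess E = 1.6054 rad.
Area = E·R² = 1.6054 × (6378.14)² ≈ 65310775 km².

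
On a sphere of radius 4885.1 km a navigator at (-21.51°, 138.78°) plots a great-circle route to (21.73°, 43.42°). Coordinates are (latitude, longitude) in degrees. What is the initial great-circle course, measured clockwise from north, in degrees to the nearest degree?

289°

With φ₁ = -0.3754, φ₂ = 0.3793, Δλ = -1.6643 rad, the forward-azimuth formula gives
θ = atan2( sin Δλ cos φ₂ , cos φ₁ sin φ₂ − sin φ₁ cos φ₂ cos Δλ ) = atan2(-0.9249, 0.3126) = -71.32°.
Adding 360° brings this into [0°, 360°): 289°.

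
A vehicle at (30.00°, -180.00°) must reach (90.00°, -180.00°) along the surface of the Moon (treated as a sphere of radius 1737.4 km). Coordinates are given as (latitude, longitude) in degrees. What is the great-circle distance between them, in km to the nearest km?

With latitudes φ₁ = 30.000°, φ₂ = 90.000° and longitude difference Δλ = 0.000°:
cos c = sin φ₁ sin φ₂ + cos φ₁ cos φ₂ cos Δλ = (0.5000)(1.0000) + (0.8660)(0.0000)(1.0000) = 0.50000,
so c = arccos(0.50000) = 1.04720 rad.
Distance = R·c = 1737.4 × 1.0472 ≈ 1819 km.

1819 km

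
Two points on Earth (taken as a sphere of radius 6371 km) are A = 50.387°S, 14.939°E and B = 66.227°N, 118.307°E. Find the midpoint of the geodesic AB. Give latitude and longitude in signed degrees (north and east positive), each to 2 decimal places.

Central angle δ = 2.4409 rad. Interpolating on the sphere with fraction f = 0.5:
P = [sin((1−f)δ)·A + sin(fδ)·B] / sin δ = 1.4569·A + 1.4569·B in Cartesian coordinates,
giving P = (0.6190, 0.7565, 0.2109), i.e. latitude 12.18°, longitude 50.71°.

12.18°, 50.71°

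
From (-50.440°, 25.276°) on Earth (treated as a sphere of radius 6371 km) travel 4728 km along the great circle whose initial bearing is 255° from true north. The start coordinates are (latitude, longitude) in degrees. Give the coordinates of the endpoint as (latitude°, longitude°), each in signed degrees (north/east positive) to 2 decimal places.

-42.82°, -37.59°

Angular distance δ = d/R = 4728/6371 = 0.74211 rad; initial bearing θ = 4.4506 rad.
sin φ₂ = sin φ₁ cos δ + cos φ₁ sin δ cos θ = (-0.7710)(0.7370) + (0.6369)(0.6758)(-0.2588) = -0.6796, so φ₂ = -42.82°.
Δλ = atan2(sin θ sin δ cos φ₁, cos δ − sin φ₁ sin φ₂) = atan2(-0.4158, 0.2131) = -62.866°.
λ₂ = 25.276° − 62.866° = -37.59°.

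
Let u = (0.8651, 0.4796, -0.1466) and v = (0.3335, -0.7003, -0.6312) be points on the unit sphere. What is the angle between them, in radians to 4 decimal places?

u·v = 0.0452; |u| = 1.0000, |v| = 1.0000.
cos θ = (u·v)/(|u||v|) = 0.0452, so θ = 1.5256 rad.

1.5256 rad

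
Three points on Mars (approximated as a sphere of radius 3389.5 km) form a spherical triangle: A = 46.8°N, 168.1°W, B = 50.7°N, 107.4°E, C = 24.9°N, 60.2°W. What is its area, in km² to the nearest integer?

Side lengths (central angles): a = 1.8083, b = 1.4545, c = 0.9202 rad; semiperimeter s = 2.0915.
By l'Huilier's theorem, tan(E/4) = √[tan(s/2) tan((s−a)/2) tan((s−b)/2) tan((s−c)/2)], giving spherical excess E = 0.9118 rad.
Area = E·R² = 0.9118 × (3389.5)² ≈ 10475228 km².

10475228 km²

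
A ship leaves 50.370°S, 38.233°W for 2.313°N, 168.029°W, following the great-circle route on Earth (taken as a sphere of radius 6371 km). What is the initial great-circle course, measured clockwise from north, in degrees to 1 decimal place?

238.7°

Δλ = -129.796° = -2.2654 rad.
y = sin Δλ · cos φ₂ = (-0.7683)(0.9992) = -0.7677
x = cos φ₁ sin φ₂ − sin φ₁ cos φ₂ cos Δλ = (0.6378)(0.0404) − (-0.7702)(0.9992)(-0.6401) = -0.4668
θ = atan2(y, x) = -121.30°; adding 360° gives 238.7°.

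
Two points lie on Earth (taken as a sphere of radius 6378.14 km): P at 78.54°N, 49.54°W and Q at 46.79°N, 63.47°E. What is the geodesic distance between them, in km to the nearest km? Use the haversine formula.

Let φ₁ = 1.3708 rad, φ₂ = 0.8166 rad, and Δλ = 1.9724 rad.
Haversine: a = sin²(Δφ/2) + cos φ₁ cos φ₂ sin²(Δλ/2) = 0.0748 + (0.1987)(0.6847)(0.6954) = 0.16943.
Central angle c = 2·arcsin(√a) = 0.84845 rad.
Distance = R·c = 6378.14 × 0.8485 ≈ 5412 km.

5412 km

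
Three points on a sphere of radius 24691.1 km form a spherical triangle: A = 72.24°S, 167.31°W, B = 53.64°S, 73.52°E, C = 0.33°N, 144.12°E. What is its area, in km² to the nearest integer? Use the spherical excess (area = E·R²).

Side lengths (central angles): a = 1.3773, b = 1.3732, c = 0.8247 rad; semiperimeter s = 1.7876.
By l'Huilier's theorem, tan(E/4) = √[tan(s/2) tan((s−a)/2) tan((s−b)/2) tan((s−c)/2)], giving spherical excess E = 0.6682 rad.
Area = E·R² = 0.6682 × (24691.1)² ≈ 407363648 km².

407363648 km²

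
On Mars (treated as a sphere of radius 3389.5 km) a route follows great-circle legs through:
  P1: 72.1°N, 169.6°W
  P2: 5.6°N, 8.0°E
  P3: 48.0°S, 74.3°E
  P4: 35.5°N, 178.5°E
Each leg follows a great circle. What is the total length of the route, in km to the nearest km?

Leg P1→P2: central angle 1.7852 rad, distance 6050.9 km.
Leg P2→P3: central angle 1.3744 rad, distance 4658.5 km.
Leg P3→P4: central angle 2.1714 rad, distance 7360.1 km.
Total: 6050.9 + 4658.5 + 7360.1 ≈ 18070 km.

18070 km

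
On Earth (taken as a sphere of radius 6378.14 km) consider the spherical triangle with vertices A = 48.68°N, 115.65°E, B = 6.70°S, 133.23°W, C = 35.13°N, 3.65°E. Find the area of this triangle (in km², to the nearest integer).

100690142 km²

Side lengths (central angles): a = 2.2917, b = 1.3388, c = 1.9007 rad; semiperimeter s = 2.7656.
By l'Huilier's theorem, tan(E/4) = √[tan(s/2) tan((s−a)/2) tan((s−b)/2) tan((s−c)/2)], giving spherical excess E = 2.4751 rad.
Area = E·R² = 2.4751 × (6378.14)² ≈ 100690142 km².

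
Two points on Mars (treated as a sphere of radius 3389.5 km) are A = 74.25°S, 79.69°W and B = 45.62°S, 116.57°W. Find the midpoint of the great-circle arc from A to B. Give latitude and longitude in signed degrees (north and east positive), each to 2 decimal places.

-60.97°, -106.49°

Central angle δ = 0.5740 rad. Interpolating on the sphere with fraction f = 0.5:
P = [sin((1−f)δ)·A + sin(fδ)·B] / sin δ = 0.5213·A + 0.5213·B in Cartesian coordinates,
giving P = (-0.1378, -0.4653, -0.8743), i.e. latitude -60.97°, longitude -106.49°.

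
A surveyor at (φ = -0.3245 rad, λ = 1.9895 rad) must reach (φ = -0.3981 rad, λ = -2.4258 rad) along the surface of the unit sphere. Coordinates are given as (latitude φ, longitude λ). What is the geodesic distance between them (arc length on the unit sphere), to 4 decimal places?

In radians: φ₁ = -0.3245, φ₂ = -0.3981, Δλ = 107.022° = 1.8679 rad.
cos c = sin φ₁ sin φ₂ + cos φ₁ cos φ₂ cos Δλ = (-0.3188)(-0.3877) + (0.9478)(0.9218)(-0.2927) = -0.13216,
so c = arccos(-0.13216) = 1.70334 rad.
On the unit sphere the arc length equals the central angle: 1.7033.

1.7033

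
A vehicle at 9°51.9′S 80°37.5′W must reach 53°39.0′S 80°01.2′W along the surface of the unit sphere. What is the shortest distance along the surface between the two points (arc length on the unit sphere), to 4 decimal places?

0.7642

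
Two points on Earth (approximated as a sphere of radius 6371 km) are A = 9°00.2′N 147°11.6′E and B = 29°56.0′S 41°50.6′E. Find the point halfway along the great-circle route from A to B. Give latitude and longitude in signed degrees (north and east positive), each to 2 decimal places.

-16.88°, 99.41°

The central angle between A and B is δ = 1.8804 rad.
With f = 0.5, the slerp weights are sin((1−f)δ)/sin δ = 0.8480 and sin(fδ)/sin δ = 0.8480.
Weighted sum of the unit vectors: (0.8480)·(-0.8301,0.5351,0.1565) + (0.8480)·(0.6456,0.5781,-0.4990) = (-0.1565, 0.9440, -0.2904).
Converting back: φ = atan2(z, √(x²+y²)) = -16.88°, λ = atan2(y, x) = 99.41°.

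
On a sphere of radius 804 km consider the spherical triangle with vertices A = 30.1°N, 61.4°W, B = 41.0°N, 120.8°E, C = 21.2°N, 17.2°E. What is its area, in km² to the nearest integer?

Side lengths (central angles): a = 1.4989, b = 1.2230, c = 1.9002 rad; semiperimeter s = 2.3111.
By l'Huilier's theorem, tan(E/4) = √[tan(s/2) tan((s−a)/2) tan((s−b)/2) tan((s−c)/2)], giving spherical excess E = 1.3489 rad.
Area = E·R² = 1.3489 × (804)² ≈ 871943 km².

871943 km²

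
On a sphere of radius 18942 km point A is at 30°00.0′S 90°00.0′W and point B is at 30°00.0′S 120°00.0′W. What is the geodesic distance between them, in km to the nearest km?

8564 km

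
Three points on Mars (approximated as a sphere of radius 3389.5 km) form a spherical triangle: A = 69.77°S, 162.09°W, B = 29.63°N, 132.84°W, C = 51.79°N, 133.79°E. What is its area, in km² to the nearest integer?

21815969 km²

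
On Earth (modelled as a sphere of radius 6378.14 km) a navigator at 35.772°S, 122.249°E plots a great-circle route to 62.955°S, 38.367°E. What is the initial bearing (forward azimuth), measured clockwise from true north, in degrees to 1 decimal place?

213.1°

Δλ = -83.882° = -1.4640 rad.
y = sin Δλ · cos φ₂ = (-0.9943)(0.4547) = -0.4521
x = cos φ₁ sin φ₂ − sin φ₁ cos φ₂ cos Δλ = (0.8113)(-0.8906) − (-0.5846)(0.4547)(0.1066) = -0.6943
θ = atan2(y, x) = -146.93°; adding 360° gives 213.1°.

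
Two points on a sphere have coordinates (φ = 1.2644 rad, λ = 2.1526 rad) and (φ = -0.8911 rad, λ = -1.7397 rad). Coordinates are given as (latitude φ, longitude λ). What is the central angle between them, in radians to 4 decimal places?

In radians: φ₁ = 1.2644, φ₂ = -0.8911, Δλ = 136.988° = 2.3909 rad.
cos c = sin φ₁ sin φ₂ + cos φ₁ cos φ₂ cos Δλ = (0.9534)(-0.7778) + (0.3016)(0.6286)(-0.7312) = -0.88017,
so c = arccos(-0.88017) = 2.64701 rad.
So the angular separation is 2.6470 rad.

2.6470 rad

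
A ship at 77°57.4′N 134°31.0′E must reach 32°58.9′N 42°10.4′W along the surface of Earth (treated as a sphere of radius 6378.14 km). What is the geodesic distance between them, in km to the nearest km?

In radians: φ₁ = 1.3606, φ₂ = 0.5756, Δλ = -176.690° = -3.0838 rad.
cos c = sin φ₁ sin φ₂ + cos φ₁ cos φ₂ cos Δλ = (0.9780)(0.5444) + (0.2087)(0.8388)(-0.9983) = 0.35765,
so c = arccos(0.35765) = 1.20504 rad.
Distance = R·c = 6378.14 × 1.2050 ≈ 7686 km.

7686 km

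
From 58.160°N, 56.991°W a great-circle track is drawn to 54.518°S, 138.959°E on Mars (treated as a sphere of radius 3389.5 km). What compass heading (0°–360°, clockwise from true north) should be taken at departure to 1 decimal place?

With φ₁ = 1.0151, φ₂ = -0.9515, Δλ = -2.8632 rad, the forward-azimuth formula gives
θ = atan2( sin Δλ cos φ₂ , cos φ₁ sin φ₂ − sin φ₁ cos φ₂ cos Δλ ) = atan2(-0.1595, 0.0445) = -74.40°.
Adding 360° brings this into [0°, 360°): 285.6°.

285.6°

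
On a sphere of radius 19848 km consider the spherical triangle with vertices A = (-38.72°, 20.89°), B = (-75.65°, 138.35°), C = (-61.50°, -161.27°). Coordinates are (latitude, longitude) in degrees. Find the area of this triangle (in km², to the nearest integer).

60839108 km²

Side lengths (central angles): a = 0.4279, b = 1.3922, c = 1.0277 rad; semiperimeter s = 1.4238.
By l'Huilier's theorem, tan(E/4) = √[tan(s/2) tan((s−a)/2) tan((s−b)/2) tan((s−c)/2)], giving spherical excess E = 0.1544 rad.
Area = E·R² = 0.1544 × (19848)² ≈ 60839108 km².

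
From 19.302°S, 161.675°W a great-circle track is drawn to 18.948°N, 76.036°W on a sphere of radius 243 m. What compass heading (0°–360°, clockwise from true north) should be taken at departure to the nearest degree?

With φ₁ = -0.3369, φ₂ = 0.3307, Δλ = 1.4947 rad, the forward-azimuth formula gives
θ = atan2( sin Δλ cos φ₂ , cos φ₁ sin φ₂ − sin φ₁ cos φ₂ cos Δλ ) = atan2(0.9431, 0.3302) = 70.70°.
So the initial bearing is 71°.

71°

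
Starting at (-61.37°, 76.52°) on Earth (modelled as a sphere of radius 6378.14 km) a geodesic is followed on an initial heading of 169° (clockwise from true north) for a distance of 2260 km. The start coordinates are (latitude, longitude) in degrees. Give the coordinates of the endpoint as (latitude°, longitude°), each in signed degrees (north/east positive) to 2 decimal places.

Angular distance δ = d/R = 2260/6378.14 = 0.35434 rad; initial bearing θ = 2.9496 rad.
sin φ₂ = sin φ₁ cos δ + cos φ₁ sin δ cos θ = (-0.8777)(0.9379) + (0.4792)(0.3470)(-0.9816) = -0.9864, so φ₂ = -80.54°.
Δλ = atan2(sin θ sin δ cos φ₁, cos δ − sin φ₁ sin φ₂) = atan2(0.0317, 0.0721) = 23.753°.
λ₂ = 76.520° + 23.753° = 100.27°.

-80.54°, 100.27°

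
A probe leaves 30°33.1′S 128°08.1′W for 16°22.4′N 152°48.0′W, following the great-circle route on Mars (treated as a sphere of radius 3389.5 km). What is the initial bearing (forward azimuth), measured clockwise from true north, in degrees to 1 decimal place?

329.7°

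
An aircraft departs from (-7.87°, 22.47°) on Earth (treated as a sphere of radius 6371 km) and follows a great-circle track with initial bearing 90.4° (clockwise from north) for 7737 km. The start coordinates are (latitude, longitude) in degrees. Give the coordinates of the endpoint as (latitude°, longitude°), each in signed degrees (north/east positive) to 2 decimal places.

-3.11°, 92.27°

Angular distance δ = d/R = 7737/6371 = 1.21441 rad; initial bearing θ = 1.5778 rad.
sin φ₂ = sin φ₁ cos δ + cos φ₁ sin δ cos θ = (-0.1369)(0.3489) + (0.9906)(0.9372)(-0.0070) = -0.0543, so φ₂ = -3.11°.
Δλ = atan2(sin θ sin δ cos φ₁, cos δ − sin φ₁ sin φ₂) = atan2(0.9283, 0.3415) = 69.805°.
λ₂ = 22.470° + 69.805° = 92.27°.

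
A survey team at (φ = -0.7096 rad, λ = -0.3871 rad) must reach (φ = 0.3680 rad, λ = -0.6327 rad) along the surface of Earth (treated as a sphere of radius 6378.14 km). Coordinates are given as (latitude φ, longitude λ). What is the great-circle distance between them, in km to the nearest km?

In radians: φ₁ = -0.7096, φ₂ = 0.3680, Δλ = -14.072° = -0.2456 rad.
cos c = sin φ₁ sin φ₂ + cos φ₁ cos φ₂ cos Δλ = (-0.6515)(0.3598) + (0.7586)(0.9330)(0.9700) = 0.45220,
so c = arccos(0.45220) = 1.10156 rad.
Distance = R·c = 6378.14 × 1.1016 ≈ 7026 km.

7026 km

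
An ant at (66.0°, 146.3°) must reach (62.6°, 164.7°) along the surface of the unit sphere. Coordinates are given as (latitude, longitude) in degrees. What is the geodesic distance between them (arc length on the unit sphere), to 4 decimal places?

0.1507

In radians: φ₁ = 1.1519, φ₂ = 1.0926, Δλ = 18.400° = 0.3211 rad.
Haversine: a = sin²(Δφ/2) + cos φ₁ cos φ₂ sin²(Δλ/2) = 0.0009 + (0.4067)(0.4602)(0.0256) = 0.00566.
Central angle c = 2·arcsin(√a) = 0.15067 rad.
On the unit sphere the arc length equals the central angle: 0.1507.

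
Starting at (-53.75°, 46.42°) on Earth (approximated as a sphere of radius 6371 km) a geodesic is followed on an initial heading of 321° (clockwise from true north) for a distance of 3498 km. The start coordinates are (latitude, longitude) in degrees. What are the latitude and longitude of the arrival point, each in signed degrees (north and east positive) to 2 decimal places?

Angular distance δ = d/R = 3498/6371 = 0.54905 rad; initial bearing θ = 5.6025 rad.
sin φ₂ = sin φ₁ cos δ + cos φ₁ sin δ cos θ = (-0.8064)(0.8530) + (0.5913)(0.5219)(0.7771) = -0.4481, so φ₂ = -26.62°.
Δλ = atan2(sin θ sin δ cos φ₁, cos δ − sin φ₁ sin φ₂) = atan2(-0.1942, 0.4917) = -21.554°.
λ₂ = 46.420° − 21.554° = 24.87°.

-26.62°, 24.87°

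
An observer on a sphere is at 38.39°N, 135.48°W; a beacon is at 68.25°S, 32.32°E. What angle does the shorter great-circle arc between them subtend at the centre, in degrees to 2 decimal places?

149.39°

In radians: φ₁ = 0.6700, φ₂ = -1.1912, Δλ = 167.800° = 2.9287 rad.
cos c = sin φ₁ sin φ₂ + cos φ₁ cos φ₂ cos Δλ = (0.6210)(-0.9288) + (0.7838)(0.3706)(-0.9774) = -0.86069,
so c = arccos(-0.86069) = 2.60741 rad.
So the angular separation is 149.39°.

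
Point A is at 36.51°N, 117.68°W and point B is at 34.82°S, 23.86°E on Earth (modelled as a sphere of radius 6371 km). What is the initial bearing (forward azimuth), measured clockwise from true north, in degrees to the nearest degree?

With φ₁ = 0.6372, φ₂ = -0.6077, Δλ = 2.4703 rad, the forward-azimuth formula gives
θ = atan2( sin Δλ cos φ₂ , cos φ₁ sin φ₂ − sin φ₁ cos φ₂ cos Δλ ) = atan2(0.5106, -0.0765) = 98.52°.
So the initial bearing is 99°.

99°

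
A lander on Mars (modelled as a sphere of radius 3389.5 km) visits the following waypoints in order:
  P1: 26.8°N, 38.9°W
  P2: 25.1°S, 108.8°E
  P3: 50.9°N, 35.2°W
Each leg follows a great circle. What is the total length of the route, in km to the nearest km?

Leg P1→P2: central angle 2.6352 rad, distance 8931.9 km.
Leg P2→P3: central angle 2.4836 rad, distance 8418.3 km.
Total: 8931.9 + 8418.3 ≈ 17350 km.

17350 km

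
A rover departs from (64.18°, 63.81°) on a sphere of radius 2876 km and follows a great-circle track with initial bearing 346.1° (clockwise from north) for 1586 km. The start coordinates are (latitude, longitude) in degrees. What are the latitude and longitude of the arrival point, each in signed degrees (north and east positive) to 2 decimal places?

81.20°, -60.79°

Angular distance δ = d/R = 1586/2876 = 0.55146 rad; initial bearing θ = 6.0406 rad.
sin φ₂ = sin φ₁ cos δ + cos φ₁ sin δ cos θ = (0.9002)(0.8518) + (0.4355)(0.5239)(0.9707) = 0.9882, so φ₂ = 81.20°.
Δλ = atan2(sin θ sin δ cos φ₁, cos δ − sin φ₁ sin φ₂) = atan2(-0.0548, -0.0378) = -124.602°.
λ₂ = 63.810° − 124.602° = -60.79°.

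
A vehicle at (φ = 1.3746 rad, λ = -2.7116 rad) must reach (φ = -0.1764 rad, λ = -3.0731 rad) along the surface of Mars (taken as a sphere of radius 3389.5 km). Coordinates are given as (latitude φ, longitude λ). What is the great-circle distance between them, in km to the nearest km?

5299 km

In radians: φ₁ = 1.3746, φ₂ = -0.1764, Δλ = -20.712° = -0.3615 rad.
cos c = sin φ₁ sin φ₂ + cos φ₁ cos φ₂ cos Δλ = (0.9808)(-0.1755) + (0.1949)(0.9845)(0.9354) = 0.00739,
so c = arccos(0.00739) = 1.56341 rad.
Distance = R·c = 3389.5 × 1.5634 ≈ 5299 km.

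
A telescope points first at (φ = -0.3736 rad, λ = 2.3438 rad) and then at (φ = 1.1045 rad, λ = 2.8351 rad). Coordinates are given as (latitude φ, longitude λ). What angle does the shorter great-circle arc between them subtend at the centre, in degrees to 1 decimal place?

In radians: φ₁ = -0.3736, φ₂ = 1.1045, Δλ = 28.149° = 0.4913 rad.
cos c = sin φ₁ sin φ₂ + cos φ₁ cos φ₂ cos Δλ = (-0.3650)(0.8932) + (0.9310)(0.4496)(0.8817) = 0.04306,
so c = arccos(0.04306) = 1.52773 rad.
So the angular separation is 87.5°.

87.5°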